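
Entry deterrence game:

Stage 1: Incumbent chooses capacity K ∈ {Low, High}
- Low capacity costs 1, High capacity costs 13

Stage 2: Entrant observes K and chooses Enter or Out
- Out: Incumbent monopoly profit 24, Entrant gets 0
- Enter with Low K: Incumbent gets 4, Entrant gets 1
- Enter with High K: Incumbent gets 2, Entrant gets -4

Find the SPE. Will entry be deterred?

SPE: (High, Enter|Low, Out|High); Entry deterred. Incumbent net profit = 11

Work:
After Low K: Entrant enters (1 > 0)
After High K: Entrant stays out (-4 < 0)
Incumbent: Low → 4−1=3, High → 24−13=11
Incumbent chooses High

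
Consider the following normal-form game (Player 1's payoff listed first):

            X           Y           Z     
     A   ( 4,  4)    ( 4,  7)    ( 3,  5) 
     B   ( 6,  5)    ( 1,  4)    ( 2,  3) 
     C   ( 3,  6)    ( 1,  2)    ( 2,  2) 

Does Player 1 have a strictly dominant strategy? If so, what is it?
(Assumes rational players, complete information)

No strictly dominant strategy exists for Player 1

Work:
A strategy strictly dominates another if it gives a strictly higher payoff against every opponent action. Compare each pair of P1's strategies column-by-column:
  A vs B: [4 vs 6, 4 vs 1, 3 vs 2] → A does not strictly dominate B (column X: 4 ≤ 6)
  A vs C: [4 vs 3, 4 vs 1, 3 vs 2] → A strictly dominates C
  B vs A: [6 vs 4, 1 vs 4, 2 vs 3] → B does not strictly dominate A (column Y: 1 ≤ 4)
  B vs C: [6 vs 3, 1 vs 1, 2 vs 2] → B does not strictly dominate C (column Y: 1 ≤ 1)
  C vs A: [3 vs 4, 1 vs 4, 2 vs 3] → C does not strictly dominate A (column X: 3 ≤ 4)
  C vs B: [3 vs 6, 1 vs 1, 2 vs 2] → C does not strictly dominate B (column X: 3 ≤ 6)
No single strategy strictly dominates all others → no strictly dominant strategy.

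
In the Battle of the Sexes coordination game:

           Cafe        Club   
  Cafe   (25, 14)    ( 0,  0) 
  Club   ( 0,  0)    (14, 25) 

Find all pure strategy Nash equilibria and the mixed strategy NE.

Pure NE: (Cafe, Cafe) and (Club, Club); Mixed NE: p = 0.641, q = 0.359

Work:
Check pure NE:
(Cafe, Cafe): (25, 14) - no unilateral deviation beneficial
(Club, Club): (14, 25) - no unilateral deviation beneficial
Mixed NE: P1 plays Cafe with p = 0.641, P2 plays Cafe with q = 0.359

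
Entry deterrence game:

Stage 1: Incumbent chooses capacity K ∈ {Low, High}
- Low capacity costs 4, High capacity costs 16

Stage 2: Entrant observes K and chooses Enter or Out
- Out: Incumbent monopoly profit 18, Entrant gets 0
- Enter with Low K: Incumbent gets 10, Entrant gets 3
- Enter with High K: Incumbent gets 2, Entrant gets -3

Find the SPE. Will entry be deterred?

SPE: (Low, Enter|Low, Out|High); Entry not deterred. Incumbent net profit = 6, Entrant gets 3

Work:
After Low K: Entrant enters (3 > 0)
After High K: Entrant stays out (-3 < 0)
Incumbent: Low → 10−4=6, High → 18−16=2
Incumbent chooses Low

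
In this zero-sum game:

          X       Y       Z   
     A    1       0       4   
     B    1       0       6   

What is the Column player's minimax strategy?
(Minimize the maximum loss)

Column should play Y, value = 0

Work:
Column player minimizes Row's maximum payoff:
Column X: max payoff to Row = 1
Column Y: max payoff to Row = 0
Column Z: max payoff to Row = 6
Minimum is 0, achieved by column Y.
Minimax strategy: Y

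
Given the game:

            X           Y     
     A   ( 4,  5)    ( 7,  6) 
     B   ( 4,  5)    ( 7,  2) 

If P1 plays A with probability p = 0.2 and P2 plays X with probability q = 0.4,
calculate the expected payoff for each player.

E[P1] = 5.8, E[P2] = 3.68

Work:
E[P1] = p·q·π₁(A,X) + p·(1-q)·π₁(A,Y) + (1-p)·q·π₁(B,X) + (1-p)·(1-q)·π₁(B,Y)
= 0.2·0.4·4 + 0.2·0.6·7 + 0.8·0.4·4 + 0.8·0.6·7
= 5.8

E[P2] = 3.68 (similar calculation)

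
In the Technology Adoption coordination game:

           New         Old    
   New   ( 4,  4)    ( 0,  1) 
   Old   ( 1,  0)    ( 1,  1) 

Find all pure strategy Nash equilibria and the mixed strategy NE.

Pure NE: (New, New) and (Old, Old); Mixed NE: p = 0.25, q = 0.25

Work:
Check pure NE:
(New, New): (4, 4) - no unilateral deviation beneficial
(Old, Old): (1, 1) - no unilateral deviation beneficial
Mixed NE: P1 plays New with p = 0.25, P2 plays New with q = 0.25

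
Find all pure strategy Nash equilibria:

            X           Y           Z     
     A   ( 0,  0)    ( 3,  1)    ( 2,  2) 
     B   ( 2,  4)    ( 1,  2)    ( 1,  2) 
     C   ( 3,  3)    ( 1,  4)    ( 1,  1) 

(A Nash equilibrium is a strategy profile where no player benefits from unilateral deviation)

Nash equilibrium: (A, Z)

Work:
Best responses:
  P1 vs X: payoffs [0, 2, 3] → best response C (payoff 3)
  P1 vs Y: payoffs [3, 1, 1] → best response A (payoff 3)
  P1 vs Z: payoffs [2, 1, 1] → best response A (payoff 2)
  P2 vs A: payoffs [0, 1, 2] → best response Z (payoff 2)
  P2 vs B: payoffs [4, 2, 2] → best response X (payoff 4)
  P2 vs C: payoffs [3, 4, 1] → best response Y (payoff 4)
Mutual best responses: (A,Z) → Nash equilibria.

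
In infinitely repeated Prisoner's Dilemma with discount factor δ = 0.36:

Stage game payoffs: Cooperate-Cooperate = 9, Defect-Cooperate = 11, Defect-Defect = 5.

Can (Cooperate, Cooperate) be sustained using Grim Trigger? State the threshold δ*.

δ* = 0.3333; since δ = 0.36 ≥ 0.3333, cooperation can be sustained

Work:
For Grim Trigger:
Cooperate forever: 9/(1-δ)
Defect then punished: 11 + 5·δ/(1-δ)
Need: 9/(1-δ) ≥ 11 + 5·δ/(1-δ)
Solving: δ ≥ (T-R)/(T-P) = (11-9)/(11-5) = 0.3333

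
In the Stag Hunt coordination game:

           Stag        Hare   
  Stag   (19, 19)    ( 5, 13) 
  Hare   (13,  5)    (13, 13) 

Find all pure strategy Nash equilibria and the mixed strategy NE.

Pure NE: (Stag, Stag) and (Hare, Hare); Mixed NE: p = 0.5714, q = 0.5714

Work:
Check pure NE:
(Stag, Stag): (19, 19) - no unilateral deviation beneficial
(Hare, Hare): (13, 13) - no unilateral deviation beneficial
Mixed NE: P1 plays Stag with p = 0.5714, P2 plays Stag with q = 0.5714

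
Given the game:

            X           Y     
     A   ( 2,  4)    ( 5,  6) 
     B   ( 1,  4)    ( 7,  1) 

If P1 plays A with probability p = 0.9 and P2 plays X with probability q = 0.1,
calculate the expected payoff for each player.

E[P1] = 4.87, E[P2] = 5.35

Work:
E[P1] = p·q·π₁(A,X) + p·(1-q)·π₁(A,Y) + (1-p)·q·π₁(B,X) + (1-p)·(1-q)·π₁(B,Y)
= 0.9·0.1·2 + 0.9·0.9·5 + 0.1·0.1·1 + 0.1·0.9·7
= 4.87

E[P2] = 5.35 (similar calculation)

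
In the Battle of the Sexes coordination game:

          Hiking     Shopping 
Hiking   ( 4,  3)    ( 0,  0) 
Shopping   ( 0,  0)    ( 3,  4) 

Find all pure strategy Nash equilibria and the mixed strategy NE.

Pure NE: (Hiking, Hiking) and (Shopping, Shopping); Mixed NE: p = 0.5714, q = 0.4286

Work:
Check pure NE:
(Hiking, Hiking): (4, 3) - no unilateral deviation beneficial
(Shopping, Shopping): (3, 4) - no unilateral deviation beneficial
Mixed NE: P1 plays Hiking with p = 0.5714, P2 plays Hiking with q = 0.4286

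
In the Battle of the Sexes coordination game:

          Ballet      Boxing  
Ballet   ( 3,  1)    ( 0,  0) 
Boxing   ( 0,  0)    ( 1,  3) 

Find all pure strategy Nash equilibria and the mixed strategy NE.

Pure NE: (Ballet, Ballet) and (Boxing, Boxing); Mixed NE: p = 0.75, q = 0.25

Work:
Check pure NE:
(Ballet, Ballet): (3, 1) - no unilateral deviation beneficial
(Boxing, Boxing): (1, 3) - no unilateral deviation beneficial
Mixed NE: P1 plays Ballet with p = 0.75, P2 plays Ballet with q = 0.25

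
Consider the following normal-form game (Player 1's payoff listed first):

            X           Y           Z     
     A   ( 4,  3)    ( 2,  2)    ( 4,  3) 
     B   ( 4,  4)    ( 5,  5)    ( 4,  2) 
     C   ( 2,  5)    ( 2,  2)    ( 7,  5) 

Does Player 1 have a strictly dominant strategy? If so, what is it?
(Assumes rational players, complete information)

No strictly dominant strategy exists for Player 1

Work:
A strategy strictly dominates another if it gives a strictly higher payoff against every opponent action. Compare each pair of P1's strategies column-by-column:
  A vs B: [4 vs 4, 2 vs 5, 4 vs 4] → A does not strictly dominate B (column X: 4 ≤ 4)
  A vs C: [4 vs 2, 2 vs 2, 4 vs 7] → A does not strictly dominate C (column Y: 2 ≤ 2)
  B vs A: [4 vs 4, 5 vs 2, 4 vs 4] → B does not strictly dominate A (column X: 4 ≤ 4)
  B vs C: [4 vs 2, 5 vs 2, 4 vs 7] → B does not strictly dominate C (column Z: 4 ≤ 7)
  C vs A: [2 vs 4, 2 vs 2, 7 vs 4] → C does not strictly dominate A (column X: 2 ≤ 4)
  C vs B: [2 vs 4, 2 vs 5, 7 vs 4] → C does not strictly dominate B (column X: 2 ≤ 4)
No single strategy strictly dominates all others → no strictly dominant strategy.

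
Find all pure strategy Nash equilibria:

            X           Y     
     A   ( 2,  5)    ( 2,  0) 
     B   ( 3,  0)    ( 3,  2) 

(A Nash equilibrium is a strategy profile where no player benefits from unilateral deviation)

Nash equilibrium: (B, Y)

Work:
Best responses:
  P1 vs X: payoffs [2, 3] → best response B (payoff 3)
  P1 vs Y: payoffs [2, 3] → best response B (payoff 3)
  P2 vs A: payoffs [5, 0] → best response X (payoff 5)
  P2 vs B: payoffs [0, 2] → best response Y (payoff 2)
Mutual best responses: (B,Y) → Nash equilibria.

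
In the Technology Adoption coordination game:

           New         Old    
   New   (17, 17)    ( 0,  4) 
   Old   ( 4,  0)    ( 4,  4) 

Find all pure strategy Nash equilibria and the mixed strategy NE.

Pure NE: (New, New) and (Old, Old); Mixed NE: p = 0.2353, q = 0.2353

Work:
Check pure NE:
(New, New): (17, 17) - no unilateral deviation beneficial
(Old, Old): (4, 4) - no unilateral deviation beneficial
Mixed NE: P1 plays New with p = 0.2353, P2 plays New with q = 0.2353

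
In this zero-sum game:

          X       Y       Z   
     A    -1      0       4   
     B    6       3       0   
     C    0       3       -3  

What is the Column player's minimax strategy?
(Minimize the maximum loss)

Column should play Y, value = 3

Work:
Column player minimizes Row's maximum payoff:
Column X: max payoff to Row = 6
Column Y: max payoff to Row = 3
Column Z: max payoff to Row = 4
Minimum is 3, achieved by column Y.
Minimax strategy: Y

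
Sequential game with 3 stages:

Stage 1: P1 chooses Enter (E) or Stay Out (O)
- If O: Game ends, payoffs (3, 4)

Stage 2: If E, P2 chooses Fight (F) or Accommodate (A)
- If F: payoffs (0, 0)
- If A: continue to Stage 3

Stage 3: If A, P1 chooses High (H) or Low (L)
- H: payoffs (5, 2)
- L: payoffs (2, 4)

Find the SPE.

SPE: (E, A, H); Outcome (5, 2)

Work:
Stage 3: P1 chooses H (5 vs 2)
Stage 2: P2: F->0, A->2 (anticipating H). Choose A
Stage 1: P1: O->3, E->5 (anticipating A, H). Choose E
SPE path: E -> A -> H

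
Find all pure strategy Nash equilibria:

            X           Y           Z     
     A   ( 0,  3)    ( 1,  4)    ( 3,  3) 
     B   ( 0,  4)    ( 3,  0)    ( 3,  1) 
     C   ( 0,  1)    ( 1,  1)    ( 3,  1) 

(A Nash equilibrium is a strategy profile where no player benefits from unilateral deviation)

Nash equilibrium: (B, X), (C, X), (C, Z)

Work:
Best responses:
  P1 vs X: payoffs [0, 0, 0] → best response A/B/C (payoff 0)
  P1 vs Y: payoffs [1, 3, 1] → best response B (payoff 3)
  P1 vs Z: payoffs [3, 3, 3] → best response A/B/C (payoff 3)
  P2 vs A: payoffs [3, 4, 3] → best response Y (payoff 4)
  P2 vs B: payoffs [4, 0, 1] → best response X (payoff 4)
  P2 vs C: payoffs [1, 1, 1] → best response X/Y/Z (payoff 1)
Mutual best responses: (B,X), (C,X), (C,Z) → Nash equilibria.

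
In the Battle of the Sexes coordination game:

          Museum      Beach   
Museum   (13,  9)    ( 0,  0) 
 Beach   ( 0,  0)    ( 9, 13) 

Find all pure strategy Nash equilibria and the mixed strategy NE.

Pure NE: (Museum, Museum) and (Beach, Beach); Mixed NE: p = 0.5909, q = 0.4091

Work:
Check pure NE:
(Museum, Museum): (13, 9) - no unilateral deviation beneficial
(Beach, Beach): (9, 13) - no unilateral deviation beneficial
Mixed NE: P1 plays Museum with p = 0.5909, P2 plays Museum with q = 0.4091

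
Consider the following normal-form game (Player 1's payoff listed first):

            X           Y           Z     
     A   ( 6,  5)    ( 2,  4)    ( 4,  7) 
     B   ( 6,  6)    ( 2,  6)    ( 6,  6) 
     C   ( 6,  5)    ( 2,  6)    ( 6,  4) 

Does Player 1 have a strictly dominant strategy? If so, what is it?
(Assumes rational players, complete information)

No strictly dominant strategy exists for Player 1

Work:
A strategy strictly dominates another if it gives a strictly higher payoff against every opponent action. Compare each pair of P1's strategies column-by-column:
  A vs B: [6 vs 6, 2 vs 2, 4 vs 6] → A does not strictly dominate B (column X: 6 ≤ 6)
  A vs C: [6 vs 6, 2 vs 2, 4 vs 6] → A does not strictly dominate C (column X: 6 ≤ 6)
  B vs A: [6 vs 6, 2 vs 2, 6 vs 4] → B does not strictly dominate A (column X: 6 ≤ 6)
  B vs C: [6 vs 6, 2 vs 2, 6 vs 6] → B does not strictly dominate C (column X: 6 ≤ 6)
  C vs A: [6 vs 6, 2 vs 2, 6 vs 4] → C does not strictly dominate A (column X: 6 ≤ 6)
  C vs B: [6 vs 6, 2 vs 2, 6 vs 6] → C does not strictly dominate B (column X: 6 ≤ 6)
No single strategy strictly dominates all others → no strictly dominant strategy.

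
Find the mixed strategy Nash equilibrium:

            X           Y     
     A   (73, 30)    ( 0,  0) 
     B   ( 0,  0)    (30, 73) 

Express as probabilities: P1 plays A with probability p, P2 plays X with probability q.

p = 0.7087, q = 0.2913

Work:
Find probabilities that make opponent indifferent:
P2 chooses q to make P1 indifferent between A and B
P1 chooses p to make P2 indifferent between X and Y
Mixed NE: P1 plays (A: 0.7087, B: 0.2913), P2 plays (X: 0.2913, Y: 0.7087)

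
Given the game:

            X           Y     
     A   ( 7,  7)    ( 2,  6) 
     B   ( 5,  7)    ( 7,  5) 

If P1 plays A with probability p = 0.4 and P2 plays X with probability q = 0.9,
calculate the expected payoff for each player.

E[P1] = 5.72, E[P2] = 6.84

Work:
E[P1] = p·q·π₁(A,X) + p·(1-q)·π₁(A,Y) + (1-p)·q·π₁(B,X) + (1-p)·(1-q)·π₁(B,Y)
= 0.4·0.9·7 + 0.4·0.1·2 + 0.6·0.9·5 + 0.6·0.1·7
= 5.72

E[P2] = 6.84 (similar calculation)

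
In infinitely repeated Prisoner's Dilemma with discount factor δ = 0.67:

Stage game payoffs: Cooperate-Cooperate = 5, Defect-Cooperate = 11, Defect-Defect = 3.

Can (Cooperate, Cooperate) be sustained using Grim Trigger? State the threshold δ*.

δ* = 0.75; since δ = 0.67 < 0.75, cooperation cannot be sustained

Work:
For Grim Trigger:
Cooperate forever: 5/(1-δ)
Defect then punished: 11 + 3·δ/(1-δ)
Need: 5/(1-δ) ≥ 11 + 3·δ/(1-δ)
Solving: δ ≥ (T-R)/(T-P) = (11-5)/(11-3) = 0.75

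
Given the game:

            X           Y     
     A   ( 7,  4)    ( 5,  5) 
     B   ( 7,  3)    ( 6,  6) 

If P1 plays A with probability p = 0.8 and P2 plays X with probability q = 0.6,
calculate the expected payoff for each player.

E[P1] = 6.28, E[P2] = 4.36

Work:
E[P1] = p·q·π₁(A,X) + p·(1-q)·π₁(A,Y) + (1-p)·q·π₁(B,X) + (1-p)·(1-q)·π₁(B,Y)
= 0.8·0.6·7 + 0.8·0.4·5 + 0.2·0.6·7 + 0.2·0.4·6
= 6.28

E[P2] = 4.36 (similar calculation)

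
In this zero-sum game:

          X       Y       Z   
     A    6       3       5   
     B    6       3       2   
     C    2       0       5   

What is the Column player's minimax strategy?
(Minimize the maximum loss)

Column should play Y, value = 3

Work:
Column player minimizes Row's maximum payoff:
Column X: max payoff to Row = 6
Column Y: max payoff to Row = 3
Column Z: max payoff to Row = 5
Minimum is 3, achieved by column Y.
Minimax strategy: Y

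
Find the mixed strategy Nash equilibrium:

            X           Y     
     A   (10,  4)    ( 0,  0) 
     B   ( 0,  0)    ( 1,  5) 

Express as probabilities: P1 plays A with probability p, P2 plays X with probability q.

p = 0.5556, q = 0.0909

Work:
Find probabilities that make opponent indifferent:
P2 chooses q to make P1 indifferent between A and B
P1 chooses p to make P2 indifferent between X and Y
Mixed NE: P1 plays (A: 0.5556, B: 0.4444), P2 plays (X: 0.0909, Y: 0.9091)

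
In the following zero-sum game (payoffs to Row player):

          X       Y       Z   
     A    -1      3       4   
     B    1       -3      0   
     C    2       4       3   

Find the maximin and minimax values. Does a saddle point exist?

Maximin = 2, Minimax = 2, Saddle: True

Work:
Row minimums: [-1, -3, 2] → maximin = 2
Column maximums: [2, 4, 4] → minimax = 2
Saddle point exists! Game value = 2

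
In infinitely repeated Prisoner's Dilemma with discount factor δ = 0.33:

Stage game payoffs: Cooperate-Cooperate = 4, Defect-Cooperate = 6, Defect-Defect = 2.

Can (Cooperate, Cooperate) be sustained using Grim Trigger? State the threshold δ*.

δ* = 0.5; since δ = 0.33 < 0.5, cooperation cannot be sustained

Work:
For Grim Trigger:
Cooperate forever: 4/(1-δ)
Defect then punished: 6 + 2·δ/(1-δ)
Need: 4/(1-δ) ≥ 6 + 2·δ/(1-δ)
Solving: δ ≥ (T-R)/(T-P) = (6-4)/(6-2) = 0.5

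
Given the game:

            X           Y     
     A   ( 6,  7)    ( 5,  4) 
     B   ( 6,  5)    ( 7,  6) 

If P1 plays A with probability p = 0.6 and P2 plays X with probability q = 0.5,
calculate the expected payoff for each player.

E[P1] = 5.9, E[P2] = 5.5

Work:
E[P1] = p·q·π₁(A,X) + p·(1-q)·π₁(A,Y) + (1-p)·q·π₁(B,X) + (1-p)·(1-q)·π₁(B,Y)
= 0.6·0.5·6 + 0.6·0.5·5 + 0.4·0.5·6 + 0.4·0.5·7
= 5.9

E[P2] = 5.5 (similar calculation)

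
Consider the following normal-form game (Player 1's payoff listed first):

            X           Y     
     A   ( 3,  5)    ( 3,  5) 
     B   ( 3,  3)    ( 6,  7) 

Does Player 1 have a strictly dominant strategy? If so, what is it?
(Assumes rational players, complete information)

No strictly dominant strategy exists for Player 1

Work:
A strategy strictly dominates another if it gives a strictly higher payoff against every opponent action. Compare each pair of P1's strategies column-by-column:
  A vs B: [3 vs 3, 3 vs 6] → A does not strictly dominate B (column X: 3 ≤ 3)
  B vs A: [3 vs 3, 6 vs 3] → B does not strictly dominate A (column X: 3 ≤ 3)
No single strategy strictly dominates all others → no strictly dominant strategy.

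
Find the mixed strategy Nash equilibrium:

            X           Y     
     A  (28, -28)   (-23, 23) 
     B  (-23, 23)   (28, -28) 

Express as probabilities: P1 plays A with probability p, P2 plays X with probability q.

p = 0.5, q = 0.5

Work:
Find probabilities that make opponent indifferent:
P2 chooses q to make P1 indifferent between A and B
P1 chooses p to make P2 indifferent between X and Y
Mixed NE: P1 plays (A: 0.5, B: 0.5), P2 plays (X: 0.5, Y: 0.5)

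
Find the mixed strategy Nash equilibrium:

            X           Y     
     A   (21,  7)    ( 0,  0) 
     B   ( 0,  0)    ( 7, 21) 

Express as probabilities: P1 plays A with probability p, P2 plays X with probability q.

p = 0.75, q = 0.25

Work:
Find probabilities that make opponent indifferent:
P2 chooses q to make P1 indifferent between A and B
P1 chooses p to make P2 indifferent between X and Y
Mixed NE: P1 plays (A: 0.75, B: 0.25), P2 plays (X: 0.25, Y: 0.75)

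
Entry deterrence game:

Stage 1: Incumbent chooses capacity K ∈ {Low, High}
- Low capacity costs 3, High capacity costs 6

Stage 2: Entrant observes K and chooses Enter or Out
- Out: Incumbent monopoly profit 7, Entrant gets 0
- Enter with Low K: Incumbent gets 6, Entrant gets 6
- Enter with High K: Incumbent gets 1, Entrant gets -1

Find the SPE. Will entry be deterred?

SPE: (Low, Enter|Low, Out|High); Entry not deterred. Incumbent net profit = 3, Entrant gets 6

Work:
After Low K: Entrant enters (6 > 0)
After High K: Entrant stays out (-1 < 0)
Incumbent: Low → 6−3=3, High → 7−6=1
Incumbent chooses Low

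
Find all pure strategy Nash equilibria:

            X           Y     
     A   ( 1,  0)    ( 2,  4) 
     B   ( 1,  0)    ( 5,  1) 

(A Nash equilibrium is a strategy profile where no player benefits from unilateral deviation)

Nash equilibrium: (B, Y)

Work:
Best responses:
  P1 vs X: payoffs [1, 1] → best response A/B (payoff 1)
  P1 vs Y: payoffs [2, 5] → best response B (payoff 5)
  P2 vs A: payoffs [0, 4] → best response Y (payoff 4)
  P2 vs B: payoffs [0, 1] → best response Y (payoff 1)
Mutual best responses: (B,Y) → Nash equilibria.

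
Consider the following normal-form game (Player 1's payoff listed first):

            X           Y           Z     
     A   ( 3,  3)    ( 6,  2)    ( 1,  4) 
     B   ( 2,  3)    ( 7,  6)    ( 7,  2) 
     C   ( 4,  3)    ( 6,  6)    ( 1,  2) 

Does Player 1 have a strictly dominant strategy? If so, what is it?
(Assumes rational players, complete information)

No strictly dominant strategy exists for Player 1

Work:
A strategy strictly dominates another if it gives a strictly higher payoff against every opponent action. Compare each pair of P1's strategies column-by-column:
  A vs B: [3 vs 2, 6 vs 7, 1 vs 7] → A does not strictly dominate B (column Y: 6 ≤ 7)
  A vs C: [3 vs 4, 6 vs 6, 1 vs 1] → A does not strictly dominate C (column X: 3 ≤ 4)
  B vs A: [2 vs 3, 7 vs 6, 7 vs 1] → B does not strictly dominate A (column X: 2 ≤ 3)
  B vs C: [2 vs 4, 7 vs 6, 7 vs 1] → B does not strictly dominate C (column X: 2 ≤ 4)
  C vs A: [4 vs 3, 6 vs 6, 1 vs 1] → C does not strictly dominate A (column Y: 6 ≤ 6)
  C vs B: [4 vs 2, 6 vs 7, 1 vs 7] → C does not strictly dominate B (column Y: 6 ≤ 7)
No single strategy strictly dominates all others → no strictly dominant strategy.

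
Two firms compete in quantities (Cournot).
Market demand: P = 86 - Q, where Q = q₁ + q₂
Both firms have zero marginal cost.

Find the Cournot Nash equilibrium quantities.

q₁* = q₂* = 28.67; P* = 28.67

Work:
Profit: π_i = P·q_i = (a - q_i - q_j)·q_i
FOC: ∂π_i/∂q_i = a - 2q_i - q_j = 0
Reaction function: q_i = (86 - q_j)/2
Symmetry: q* = 86/3 = 28.67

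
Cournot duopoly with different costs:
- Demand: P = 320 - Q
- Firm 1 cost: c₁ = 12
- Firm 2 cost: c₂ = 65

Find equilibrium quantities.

q₁* = 120.33, q₂* = 67.33

Work:
Reaction: q₁ = (320 - 12 - q₂)/2
Reaction: q₂ = (320 - 65 - q₁)/2
Solve simultaneously:
q₁* = (320 - 2×12 + 65)/3 = 120.33
q₂* = (320 - 2×65 + 12)/3 = 67.33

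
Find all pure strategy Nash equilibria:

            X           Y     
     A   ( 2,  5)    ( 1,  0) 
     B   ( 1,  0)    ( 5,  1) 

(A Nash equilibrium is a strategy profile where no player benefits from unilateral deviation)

Nash equilibrium: (A, X), (B, Y)

Work:
Best responses:
  P1 vs X: payoffs [2, 1] → best response A (payoff 2)
  P1 vs Y: payoffs [1, 5] → best response B (payoff 5)
  P2 vs A: payoffs [5, 0] → best response X (payoff 5)
  P2 vs B: payoffs [0, 1] → best response Y (payoff 1)
Mutual best responses: (A,X), (B,Y) → Nash equilibria.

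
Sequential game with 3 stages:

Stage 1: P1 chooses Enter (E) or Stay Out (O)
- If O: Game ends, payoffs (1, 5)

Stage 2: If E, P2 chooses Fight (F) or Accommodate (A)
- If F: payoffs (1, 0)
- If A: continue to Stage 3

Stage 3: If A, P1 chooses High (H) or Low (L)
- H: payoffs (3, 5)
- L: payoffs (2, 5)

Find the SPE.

SPE: (E, A, H); Outcome (3, 5)

Work:
Stage 3: P1 chooses H (3 vs 2)
Stage 2: P2: F->0, A->5 (anticipating H). Choose A
Stage 1: P1: O->1, E->3 (anticipating A, H). Choose E
SPE path: E -> A -> H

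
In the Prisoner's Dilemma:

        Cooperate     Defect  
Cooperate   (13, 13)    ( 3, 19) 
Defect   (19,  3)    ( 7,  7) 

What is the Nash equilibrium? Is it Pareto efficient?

(Defect, Defect) is NE; not Pareto efficient

Work:
Defect dominates Cooperate for both players:
If P2 cooperates: Defect (19) > Cooperate (13)
If P2 defects: Defect (7) > Cooperate (3)
NE: (Defect, Defect) with payoff (7, 7)
But (Cooperate, Cooperate) = (13, 13) Pareto dominates (7, 7)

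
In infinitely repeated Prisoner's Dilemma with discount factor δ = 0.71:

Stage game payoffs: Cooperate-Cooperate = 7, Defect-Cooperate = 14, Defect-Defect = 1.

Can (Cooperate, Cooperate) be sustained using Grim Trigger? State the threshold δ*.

δ* = 0.5385; since δ = 0.71 ≥ 0.5385, cooperation can be sustained

Work:
For Grim Trigger:
Cooperate forever: 7/(1-δ)
Defect then punished: 14 + 1·δ/(1-δ)
Need: 7/(1-δ) ≥ 14 + 1·δ/(1-δ)
Solving: δ ≥ (T-R)/(T-P) = (14-7)/(14-1) = 0.5385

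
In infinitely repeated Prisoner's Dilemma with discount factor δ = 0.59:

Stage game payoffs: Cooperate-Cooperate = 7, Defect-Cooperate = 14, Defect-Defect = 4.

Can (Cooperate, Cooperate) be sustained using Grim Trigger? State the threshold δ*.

δ* = 0.7; since δ = 0.59 < 0.7, cooperation cannot be sustained

Work:
For Grim Trigger:
Cooperate forever: 7/(1-δ)
Defect then punished: 14 + 4·δ/(1-δ)
Need: 7/(1-δ) ≥ 14 + 4·δ/(1-δ)
Solving: δ ≥ (T-R)/(T-P) = (14-7)/(14-4) = 0.7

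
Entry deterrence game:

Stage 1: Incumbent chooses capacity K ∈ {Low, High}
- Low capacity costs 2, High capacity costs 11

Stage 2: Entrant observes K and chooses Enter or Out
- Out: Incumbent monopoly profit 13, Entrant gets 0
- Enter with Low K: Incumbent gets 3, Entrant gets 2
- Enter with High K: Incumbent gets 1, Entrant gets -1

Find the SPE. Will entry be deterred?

SPE: (High, Enter|Low, Out|High); Entry deterred. Incumbent net profit = 2

Work:
After Low K: Entrant enters (2 > 0)
After High K: Entrant stays out (-1 < 0)
Incumbent: Low → 3−2=1, High → 13−11=2
Incumbent chooses High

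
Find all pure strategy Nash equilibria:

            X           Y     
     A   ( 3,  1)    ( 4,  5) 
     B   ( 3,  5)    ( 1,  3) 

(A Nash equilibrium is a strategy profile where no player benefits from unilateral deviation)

Nash equilibrium: (A, Y), (B, X)

Work:
Best responses:
  P1 vs X: payoffs [3, 3] → best response A/B (payoff 3)
  P1 vs Y: payoffs [4, 1] → best response A (payoff 4)
  P2 vs A: payoffs [1, 5] → best response Y (payoff 5)
  P2 vs B: payoffs [5, 3] → best response X (payoff 5)
Mutual best responses: (A,Y), (B,X) → Nash equilibria.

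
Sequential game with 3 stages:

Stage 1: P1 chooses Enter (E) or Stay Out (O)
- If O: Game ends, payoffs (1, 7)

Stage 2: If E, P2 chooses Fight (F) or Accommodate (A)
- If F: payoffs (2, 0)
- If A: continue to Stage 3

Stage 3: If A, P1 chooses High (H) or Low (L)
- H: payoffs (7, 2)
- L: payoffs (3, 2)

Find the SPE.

SPE: (E, A, H); Outcome (7, 2)

Work:
Stage 3: P1 chooses H (7 vs 3)
Stage 2: P2: F->0, A->2 (anticipating H). Choose A
Stage 1: P1: O->1, E->7 (anticipating A, H). Choose E
SPE path: E -> A -> H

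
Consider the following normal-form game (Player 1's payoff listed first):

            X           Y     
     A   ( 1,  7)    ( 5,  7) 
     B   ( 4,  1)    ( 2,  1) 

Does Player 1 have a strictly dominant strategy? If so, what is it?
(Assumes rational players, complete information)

No strictly dominant strategy exists for Player 1

Work:
A strategy strictly dominates another if it gives a strictly higher payoff against every opponent action. Compare each pair of P1's strategies column-by-column:
  A vs B: [1 vs 4, 5 vs 2] → A does not strictly dominate B (column X: 1 ≤ 4)
  B vs A: [4 vs 1, 2 vs 5] → B does not strictly dominate A (column Y: 2 ≤ 5)
No single strategy strictly dominates all others → no strictly dominant strategy.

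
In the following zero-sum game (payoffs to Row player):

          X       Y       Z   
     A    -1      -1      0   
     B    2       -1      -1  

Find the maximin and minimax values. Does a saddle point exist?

Maximin = -1, Minimax = -1, Saddle: True

Work:
Row minimums: [-1, -1] → maximin = -1
Column maximums: [2, -1, 0] → minimax = -1
Saddle point exists! Game value = -1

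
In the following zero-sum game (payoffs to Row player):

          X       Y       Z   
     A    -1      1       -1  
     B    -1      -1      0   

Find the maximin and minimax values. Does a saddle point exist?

Maximin = -1, Minimax = -1, Saddle: True

Work:
Row minimums: [-1, -1] → maximin = -1
Column maximums: [-1, 1, 0] → minimax = -1
Saddle point exists! Game value = -1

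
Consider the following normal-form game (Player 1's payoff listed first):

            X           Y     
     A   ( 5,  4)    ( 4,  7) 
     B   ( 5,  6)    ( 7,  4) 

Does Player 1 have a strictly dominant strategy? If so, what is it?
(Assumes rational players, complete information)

No strictly dominant strategy exists for Player 1

Work:
A strategy strictly dominates another if it gives a strictly higher payoff against every opponent action. Compare each pair of P1's strategies column-by-column:
  A vs B: [5 vs 5, 4 vs 7] → A does not strictly dominate B (column X: 5 ≤ 5)
  B vs A: [5 vs 5, 7 vs 4] → B does not strictly dominate A (column X: 5 ≤ 5)
No single strategy strictly dominates all others → no strictly dominant strategy.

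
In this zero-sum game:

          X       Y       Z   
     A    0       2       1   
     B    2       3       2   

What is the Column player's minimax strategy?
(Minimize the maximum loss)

Column should play X or Z (all achieve the minimum), value = 2

Work:
Column player minimizes Row's maximum payoff:
Column X: max payoff to Row = 2
Column Y: max payoff to Row = 3
Column Z: max payoff to Row = 2
Minimum is 2, achieved by columns X, Z (tied).
Each of X or Z is a minimax strategy.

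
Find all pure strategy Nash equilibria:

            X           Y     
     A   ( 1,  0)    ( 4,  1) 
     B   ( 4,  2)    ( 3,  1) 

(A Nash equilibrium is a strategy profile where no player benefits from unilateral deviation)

Nash equilibrium: (A, Y), (B, X)

Work:
Best responses:
  P1 vs X: payoffs [1, 4] → best response B (payoff 4)
  P1 vs Y: payoffs [4, 3] → best response A (payoff 4)
  P2 vs A: payoffs [0, 1] → best response Y (payoff 1)
  P2 vs B: payoffs [2, 1] → best response X (payoff 2)
Mutual best responses: (A,Y), (B,X) → Nash equilibria.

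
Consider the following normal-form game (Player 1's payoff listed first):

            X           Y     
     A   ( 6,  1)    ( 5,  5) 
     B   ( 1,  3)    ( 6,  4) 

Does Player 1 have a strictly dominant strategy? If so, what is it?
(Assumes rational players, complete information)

No strictly dominant strategy exists for Player 1

Work:
A strategy strictly dominates another if it gives a strictly higher payoff against every opponent action. Compare each pair of P1's strategies column-by-column:
  A vs B: [6 vs 1, 5 vs 6] → A does not strictly dominate B (column Y: 5 ≤ 6)
  B vs A: [1 vs 6, 6 vs 5] → B does not strictly dominate A (column X: 1 ≤ 6)
No single strategy strictly dominates all others → no strictly dominant strategy.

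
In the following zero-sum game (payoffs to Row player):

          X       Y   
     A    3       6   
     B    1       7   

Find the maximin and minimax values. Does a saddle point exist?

Maximin = 3, Minimax = 3, Saddle: True

Work:
Row minimums: [3, 1] → maximin = 3
Column maximums: [3, 7] → minimax = 3
Saddle point exists! Game value = 3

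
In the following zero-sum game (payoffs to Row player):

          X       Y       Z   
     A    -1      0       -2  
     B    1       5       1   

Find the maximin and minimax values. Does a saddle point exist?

Maximin = 1, Minimax = 1, Saddle: True

Work:
Row minimums: [-2, 1] → maximin = 1
Column maximums: [1, 5, 1] → minimax = 1
Saddle point exists! Game value = 1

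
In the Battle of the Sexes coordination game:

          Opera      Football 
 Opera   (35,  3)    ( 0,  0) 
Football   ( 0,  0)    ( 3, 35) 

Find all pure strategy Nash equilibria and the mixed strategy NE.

Pure NE: (Opera, Opera) and (Football, Football); Mixed NE: p = 0.9211, q = 0.0789

Work:
Check pure NE:
(Opera, Opera): (35, 3) - no unilateral deviation beneficial
(Football, Football): (3, 35) - no unilateral deviation beneficial
Mixed NE: P1 plays Opera with p = 0.9211, P2 plays Opera with q = 0.0789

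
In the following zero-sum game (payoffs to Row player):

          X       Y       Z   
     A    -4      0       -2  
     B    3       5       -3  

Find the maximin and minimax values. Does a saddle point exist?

Maximin = -3, Minimax = -2, Saddle: False

Work:
Row minimums: [-4, -3] → maximin = -3
Column maximums: [3, 5, -2] → minimax = -2
No saddle point (maximin ≠ minimax). Mixed strategy needed.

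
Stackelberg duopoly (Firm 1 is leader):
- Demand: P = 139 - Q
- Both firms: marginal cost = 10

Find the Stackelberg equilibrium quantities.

q₁* (leader) = 64.5, q₂* (follower) = 32.25

Work:
Follower's reaction: q₂ = (a - c - q₁)/2
Leader substitutes: π₁ = q₁·(a - q₁ - (a-c-q₁)/2 - c)
FOC: q₁* = (139 - 10)/2 = 64.50
Then: q₂* = (139 - 10 - 64.5)/2 = 32.25
Leader has first-mover advantage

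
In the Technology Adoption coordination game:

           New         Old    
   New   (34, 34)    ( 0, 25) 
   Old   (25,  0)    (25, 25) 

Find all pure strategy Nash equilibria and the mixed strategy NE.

Pure NE: (New, New) and (Old, Old); Mixed NE: p = 0.7353, q = 0.7353

Work:
Check pure NE:
(New, New): (34, 34) - no unilateral deviation beneficial
(Old, Old): (25, 25) - no unilateral deviation beneficial
Mixed NE: P1 plays New with p = 0.7353, P2 plays New with q = 0.7353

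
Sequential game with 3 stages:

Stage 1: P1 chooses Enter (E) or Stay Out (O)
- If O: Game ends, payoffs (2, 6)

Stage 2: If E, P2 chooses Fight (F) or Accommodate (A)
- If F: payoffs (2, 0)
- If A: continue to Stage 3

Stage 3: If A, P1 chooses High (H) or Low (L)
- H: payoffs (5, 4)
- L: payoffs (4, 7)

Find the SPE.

SPE: (E, A, H); Outcome (5, 4)

Work:
Stage 3: P1 chooses H (5 vs 4)
Stage 2: P2: F->0, A->4 (anticipating H). Choose A
Stage 1: P1: O->2, E->5 (anticipating A, H). Choose E
SPE path: E -> A -> H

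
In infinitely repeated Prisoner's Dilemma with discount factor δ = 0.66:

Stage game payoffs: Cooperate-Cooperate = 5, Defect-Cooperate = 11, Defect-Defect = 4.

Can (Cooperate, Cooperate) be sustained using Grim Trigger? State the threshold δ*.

δ* = 0.8571; since δ = 0.66 < 0.8571, cooperation cannot be sustained

Work:
For Grim Trigger:
Cooperate forever: 5/(1-δ)
Defect then punished: 11 + 4·δ/(1-δ)
Need: 5/(1-δ) ≥ 11 + 4·δ/(1-δ)
Solving: δ ≥ (T-R)/(T-P) = (11-5)/(11-4) = 0.8571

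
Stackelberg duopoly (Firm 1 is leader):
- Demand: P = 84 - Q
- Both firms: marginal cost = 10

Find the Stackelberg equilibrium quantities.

q₁* (leader) = 37.0, q₂* (follower) = 18.5

Work:
Follower's reaction: q₂ = (a - c - q₁)/2
Leader substitutes: π₁ = q₁·(a - q₁ - (a-c-q₁)/2 - c)
FOC: q₁* = (84 - 10)/2 = 37.00
Then: q₂* = (84 - 10 - 37.0)/2 = 18.50
Leader has first-mover advantage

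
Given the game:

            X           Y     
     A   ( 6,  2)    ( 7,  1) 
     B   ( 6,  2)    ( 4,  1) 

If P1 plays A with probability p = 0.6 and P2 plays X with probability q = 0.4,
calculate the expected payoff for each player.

E[P1] = 5.88, E[P2] = 1.4

Work:
E[P1] = p·q·π₁(A,X) + p·(1-q)·π₁(A,Y) + (1-p)·q·π₁(B,X) + (1-p)·(1-q)·π₁(B,Y)
= 0.6·0.4·6 + 0.6·0.6·7 + 0.4·0.4·6 + 0.4·0.6·4
= 5.88

E[P2] = 1.4 (similar calculation)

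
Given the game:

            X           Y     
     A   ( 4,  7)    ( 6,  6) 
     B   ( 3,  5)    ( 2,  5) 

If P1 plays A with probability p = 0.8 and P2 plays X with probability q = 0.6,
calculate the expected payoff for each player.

E[P1] = 4.36, E[P2] = 6.28

Work:
E[P1] = p·q·π₁(A,X) + p·(1-q)·π₁(A,Y) + (1-p)·q·π₁(B,X) + (1-p)·(1-q)·π₁(B,Y)
= 0.8·0.6·4 + 0.8·0.4·6 + 0.2·0.6·3 + 0.2·0.4·2
= 4.36

E[P2] = 6.28 (similar calculation)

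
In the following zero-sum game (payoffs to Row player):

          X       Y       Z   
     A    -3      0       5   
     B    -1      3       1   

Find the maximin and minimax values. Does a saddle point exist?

Maximin = -1, Minimax = -1, Saddle: True

Work:
Row minimums: [-3, -1] → maximin = -1
Column maximums: [-1, 3, 5] → minimax = -1
Saddle point exists! Game value = -1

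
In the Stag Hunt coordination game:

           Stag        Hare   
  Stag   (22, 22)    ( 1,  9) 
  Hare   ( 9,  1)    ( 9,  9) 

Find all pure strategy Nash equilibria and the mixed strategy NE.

Pure NE: (Stag, Stag) and (Hare, Hare); Mixed NE: p = 0.381, q = 0.381

Work:
Check pure NE:
(Stag, Stag): (22, 22) - no unilateral deviation beneficial
(Hare, Hare): (9, 9) - no unilateral deviation beneficial
Mixed NE: P1 plays Stag with p = 0.381, P2 plays Stag with q = 0.381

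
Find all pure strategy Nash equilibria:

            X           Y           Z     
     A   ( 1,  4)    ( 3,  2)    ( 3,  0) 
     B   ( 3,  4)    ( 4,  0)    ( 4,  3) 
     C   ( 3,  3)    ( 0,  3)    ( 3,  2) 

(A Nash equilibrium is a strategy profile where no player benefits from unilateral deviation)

Nash equilibrium: (B, X), (C, X)

Work:
Best responses:
  P1 vs X: payoffs [1, 3, 3] → best response B/C (payoff 3)
  P1 vs Y: payoffs [3, 4, 0] → best response B (payoff 4)
  P1 vs Z: payoffs [3, 4, 3] → best response B (payoff 4)
  P2 vs A: payoffs [4, 2, 0] → best response X (payoff 4)
  P2 vs B: payoffs [4, 0, 3] → best response X (payoff 4)
  P2 vs C: payoffs [3, 3, 2] → best response X/Y (payoff 3)
Mutual best responses: (B,X), (C,X) → Nash equilibria.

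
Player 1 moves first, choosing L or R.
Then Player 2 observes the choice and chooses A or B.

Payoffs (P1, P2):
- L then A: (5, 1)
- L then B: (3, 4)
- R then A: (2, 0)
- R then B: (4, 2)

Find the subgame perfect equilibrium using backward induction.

P1 plays R, P2 plays B after L and B after R; Payoff (4, 2)

Work:
Backward induction:
After L: P2 chooses B → P1 gets 3
After R: P2 chooses B → P1 gets 4
P1 chooses R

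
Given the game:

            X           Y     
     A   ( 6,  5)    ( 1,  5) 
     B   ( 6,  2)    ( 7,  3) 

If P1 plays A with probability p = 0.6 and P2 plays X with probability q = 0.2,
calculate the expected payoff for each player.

E[P1] = 3.92, E[P2] = 4.12

Work:
E[P1] = p·q·π₁(A,X) + p·(1-q)·π₁(A,Y) + (1-p)·q·π₁(B,X) + (1-p)·(1-q)·π₁(B,Y)
= 0.6·0.2·6 + 0.6·0.8·1 + 0.4·0.2·6 + 0.4·0.8·7
= 3.92

E[P2] = 4.12 (similar calculation)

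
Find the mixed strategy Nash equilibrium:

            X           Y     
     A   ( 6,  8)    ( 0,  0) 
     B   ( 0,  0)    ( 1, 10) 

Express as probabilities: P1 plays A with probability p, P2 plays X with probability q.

p = 0.5556, q = 0.1429

Work:
Find probabilities that make opponent indifferent:
P2 chooses q to make P1 indifferent between A and B
P1 chooses p to make P2 indifferent between X and Y
Mixed NE: P1 plays (A: 0.5556, B: 0.4444), P2 plays (X: 0.1429, Y: 0.8571)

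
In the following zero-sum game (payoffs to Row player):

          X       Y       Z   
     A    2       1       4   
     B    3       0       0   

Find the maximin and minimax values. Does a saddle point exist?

Maximin = 1, Minimax = 1, Saddle: True

Work:
Row minimums: [1, 0] → maximin = 1
Column maximums: [3, 1, 4] → minimax = 1
Saddle point exists! Game value = 1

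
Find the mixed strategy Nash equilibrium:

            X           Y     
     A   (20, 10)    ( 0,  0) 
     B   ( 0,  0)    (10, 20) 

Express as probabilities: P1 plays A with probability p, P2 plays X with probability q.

p = 0.6667, q = 0.3333

Work:
Find probabilities that make opponent indifferent:
P2 chooses q to make P1 indifferent between A and B
P1 chooses p to make P2 indifferent between X and Y
Mixed NE: P1 plays (A: 0.6667, B: 0.3333), P2 plays (X: 0.3333, Y: 0.6667)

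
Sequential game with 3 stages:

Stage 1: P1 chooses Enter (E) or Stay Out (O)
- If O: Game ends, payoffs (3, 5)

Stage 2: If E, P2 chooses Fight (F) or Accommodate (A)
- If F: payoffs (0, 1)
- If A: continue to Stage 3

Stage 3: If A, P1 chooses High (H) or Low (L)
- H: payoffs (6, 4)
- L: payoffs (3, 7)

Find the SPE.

SPE: (E, A, H); Outcome (6, 4)

Work:
Stage 3: P1 chooses H (6 vs 3)
Stage 2: P2: F->1, A->4 (anticipating H). Choose A
Stage 1: P1: O->3, E->6 (anticipating A, H). Choose E
SPE path: E -> A -> H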